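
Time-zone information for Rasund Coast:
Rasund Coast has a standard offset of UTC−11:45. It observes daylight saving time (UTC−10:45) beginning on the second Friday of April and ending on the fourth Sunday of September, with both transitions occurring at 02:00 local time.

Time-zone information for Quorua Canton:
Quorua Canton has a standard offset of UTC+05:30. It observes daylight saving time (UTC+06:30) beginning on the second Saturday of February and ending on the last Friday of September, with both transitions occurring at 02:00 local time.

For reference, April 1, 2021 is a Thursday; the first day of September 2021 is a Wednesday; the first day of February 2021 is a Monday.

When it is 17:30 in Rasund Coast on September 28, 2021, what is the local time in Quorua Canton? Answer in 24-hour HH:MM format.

1 April 2021 is a Thursday, so the first Friday is April 2 and the second is April 9.
1 September 2021 is a Wednesday, so the first Sunday is September 5 and the fourth is September 26.
Daylight saving runs 9 April – 26 September; September 28, 2021 is outside that window, so Rasund Coast is on standard time at UTC−11:45.
17:30 Rasund Coast + 11h45m = 05:15 UTC (rolling into the next day, 29 September 2021).
1 February 2021 is a Monday, so the first Saturday is February 6 and the second is February 13.
1 September 2021 is a Wednesday, so Fridays fall on 3, 10, 17, 24; the last is September 24.
At the standard offset (UTC+05:30), 05:15 UTC + 5h30m = 10:45 Quorua Canton standard time.
The standard-time date in Quorua Canton, September 29, 2021, is outside the daylight-saving period (13 February – 24 September), so Quorua Canton is on standard time, UTC+05:30.
05:15 UTC + 5h30m = 10:45 Quorua Canton.

10:45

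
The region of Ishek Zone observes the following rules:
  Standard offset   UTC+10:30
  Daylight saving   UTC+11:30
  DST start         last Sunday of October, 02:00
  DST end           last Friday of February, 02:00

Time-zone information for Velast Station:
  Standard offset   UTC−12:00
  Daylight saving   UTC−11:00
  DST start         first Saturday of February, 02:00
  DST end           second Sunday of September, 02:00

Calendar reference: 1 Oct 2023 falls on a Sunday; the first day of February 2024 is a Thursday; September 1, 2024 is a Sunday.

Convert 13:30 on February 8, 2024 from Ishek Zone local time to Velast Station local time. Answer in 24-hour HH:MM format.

1 October 2023 is a Sunday, so Sundays fall on 1, 8, 15, 22, 29; the last is October 29.
1 February 2024 is a Thursday, so Fridays fall on 2, 9, 16, 23; the last is February 23.
Daylight saving runs 29 October 2023 – 23 February 2024; February 8, 2024 is inside that window, so Ishek Zone is at UTC+11:30.
13:30 Ishek Zone − 11h30m = 02:00 UTC.
1 February 2024 is a Thursday, so the first Saturday is February 3.
1 September 2024 is a Sunday, so the first Sunday is September 1 and the second is September 8.
At the standard offset (UTC−12:00), 02:00 UTC − 12h = 14:00 Velast Station standard time (rolling into the previous day, 7 February 2024).
The standard-time date in Velast Station, February 7, 2024, falls between 3 February and 8 September, so daylight saving is in effect and Velast Station is at UTC−11:00.
02:00 UTC − 11h = 15:00 Velast Station (rolling into the previous day, 7 February 2024).

15:00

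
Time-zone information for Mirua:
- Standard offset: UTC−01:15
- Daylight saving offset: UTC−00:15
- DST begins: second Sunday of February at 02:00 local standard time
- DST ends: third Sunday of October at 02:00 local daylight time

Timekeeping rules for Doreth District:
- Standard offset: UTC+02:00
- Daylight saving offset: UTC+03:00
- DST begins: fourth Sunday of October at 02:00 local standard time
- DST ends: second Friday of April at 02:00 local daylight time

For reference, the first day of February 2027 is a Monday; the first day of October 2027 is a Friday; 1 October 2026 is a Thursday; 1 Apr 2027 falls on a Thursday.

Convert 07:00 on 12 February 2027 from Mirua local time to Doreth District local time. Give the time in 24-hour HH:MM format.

1 February 2027 is a Monday, so the first Sunday is February 7 and the second is February 14.
1 October 2027 is a Friday, so the first Sunday is October 3 and the third is October 17.
12 February 2027 is outside the daylight-saving period (14 February – 17 October), so Mirua is on standard time, UTC−01:15.
07:00 Mirua + 1h15m = 08:15 UTC.
1 October 2026 is a Thursday, so the first Sunday is October 4 and the fourth is October 25.
1 April 2027 is a Thursday, so the first Friday is April 2 and the second is April 9.
At the standard offset (UTC+02:00), 08:15 UTC + 2h = 10:15 Doreth District standard time.
The standard-time date in Doreth District, 12 February 2027, lies within the daylight-saving period (25 October 2026 – 9 April 2027), so Doreth District is on daylight time, UTC+03:00.
08:15 UTC + 3h = 11:15 Doreth District.

11:15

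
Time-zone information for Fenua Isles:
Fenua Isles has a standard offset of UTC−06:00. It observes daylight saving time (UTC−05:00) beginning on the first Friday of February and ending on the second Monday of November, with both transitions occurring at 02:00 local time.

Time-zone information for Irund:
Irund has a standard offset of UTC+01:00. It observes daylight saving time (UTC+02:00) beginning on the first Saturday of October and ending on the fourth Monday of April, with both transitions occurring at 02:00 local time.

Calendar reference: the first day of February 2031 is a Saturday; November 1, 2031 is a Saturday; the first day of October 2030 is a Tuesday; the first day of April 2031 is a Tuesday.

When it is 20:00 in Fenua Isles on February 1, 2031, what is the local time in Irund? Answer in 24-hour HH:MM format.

04:00

1 February 2031 is a Saturday, so the first Friday is February 7.
1 November 2031 is a Saturday, so the first Monday is November 3 and the second is November 10.
Daylight saving runs 7 February – 10 November; February 1, 2031 is outside that window, so Fenua Isles is on standard time at UTC−06:00.
20:00 Fenua Isles + 6h = 02:00 UTC (rolling into the next day, 2 February 2031).
1 October 2030 is a Tuesday, so the first Saturday is October 5.
1 April 2031 is a Tuesday, so the first Monday is April 7 and the fourth is April 28.
At the standard offset (UTC+01:00), 02:00 UTC + 1h = 03:00 Irund standard time.
The standard-time date in Irund, February 2, 2031, falls between 5 October 2030 and 28 April 2031, so daylight saving is in effect and Irund is at UTC+02:00.
02:00 UTC + 2h = 04:00 Irund.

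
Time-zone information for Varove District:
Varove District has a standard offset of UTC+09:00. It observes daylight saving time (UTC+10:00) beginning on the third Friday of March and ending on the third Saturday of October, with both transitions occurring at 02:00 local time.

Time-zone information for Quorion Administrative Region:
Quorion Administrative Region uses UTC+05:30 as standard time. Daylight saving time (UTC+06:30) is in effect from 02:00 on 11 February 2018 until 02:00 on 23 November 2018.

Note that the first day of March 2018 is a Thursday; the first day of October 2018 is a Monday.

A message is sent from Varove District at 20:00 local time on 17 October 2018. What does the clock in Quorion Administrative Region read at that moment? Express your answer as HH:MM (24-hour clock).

1 March 2018 is a Thursday, so the first Friday is March 2 and the third is March 16.
1 October 2018 is a Monday, so the first Saturday is October 6 and the third is October 20.
17 October 2018 falls between 16 March and 20 October, so daylight saving is in effect and Varove District is at UTC+10:00.
20:00 Varove District − 10h = 10:00 UTC.
At the standard offset (UTC+05:30), 10:00 UTC + 5h30m = 15:30 Quorion Administrative Region standard time.
The standard-time date in Quorion Administrative Region, 17 October 2018, falls between 11 February and 23 November, so daylight saving is in effect and Quorion Administrative Region is at UTC+06:30.
10:00 UTC + 6h30m = 16:30 Quorion Administrative Region.

16:30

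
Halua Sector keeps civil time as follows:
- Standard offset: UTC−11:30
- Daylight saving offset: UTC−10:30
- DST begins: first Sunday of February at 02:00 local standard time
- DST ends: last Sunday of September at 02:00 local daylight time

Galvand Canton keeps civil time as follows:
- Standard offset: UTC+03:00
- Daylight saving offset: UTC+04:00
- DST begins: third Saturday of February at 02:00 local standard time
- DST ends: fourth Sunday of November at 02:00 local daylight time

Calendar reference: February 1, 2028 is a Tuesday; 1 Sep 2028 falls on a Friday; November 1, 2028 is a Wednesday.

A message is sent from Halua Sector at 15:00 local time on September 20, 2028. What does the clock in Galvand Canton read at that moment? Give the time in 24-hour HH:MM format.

05:30

1 February 2028 is a Tuesday, so the first Sunday is February 6.
1 September 2028 is a Friday, so Sundays fall on 3, 10, 17, 24; the last is September 24.
September 20, 2028 lies within the daylight-saving period (6 February – 24 September), so Halua Sector is on daylight time, UTC−10:30.
15:00 Halua Sector + 10h30m = 01:30 UTC (rolling into the next day, 21 September 2028).
1 February 2028 is a Tuesday, so the first Saturday is February 5 and the third is February 19.
1 November 2028 is a Wednesday, so the first Sunday is November 5 and the fourth is November 26.
At the standard offset (UTC+03:00), 01:30 UTC + 3h = 04:30 Galvand Canton standard time.
The standard-time date in Galvand Canton, September 21, 2028, falls between 19 February and 26 November, so daylight saving is in effect and Galvand Canton is at UTC+04:00.
01:30 UTC + 4h = 05:30 Galvand Canton.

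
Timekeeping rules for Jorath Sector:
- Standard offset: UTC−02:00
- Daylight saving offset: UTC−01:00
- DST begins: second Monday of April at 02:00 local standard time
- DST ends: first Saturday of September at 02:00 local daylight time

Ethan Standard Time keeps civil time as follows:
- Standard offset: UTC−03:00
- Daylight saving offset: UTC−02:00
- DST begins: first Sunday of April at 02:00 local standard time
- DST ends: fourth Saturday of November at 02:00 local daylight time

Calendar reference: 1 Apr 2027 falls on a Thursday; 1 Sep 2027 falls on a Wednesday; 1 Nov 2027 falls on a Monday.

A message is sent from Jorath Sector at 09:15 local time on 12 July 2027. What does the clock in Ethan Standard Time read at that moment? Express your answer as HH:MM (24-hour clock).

08:15

1 April 2027 is a Thursday, so the first Monday is April 5 and the second is April 12.
1 September 2027 is a Wednesday, so the first Saturday is September 4.
Daylight saving runs 12 April – 4 September; 12 July 2027 is inside that window, so Jorath Sector is at UTC−01:00.
09:15 Jorath Sector + 1h = 10:15 UTC.
1 April 2027 is a Thursday, so the first Sunday is April 4.
1 November 2027 is a Monday, so the first Saturday is November 6 and the fourth is November 27.
At the standard offset (UTC−03:00), 10:15 UTC − 3h = 07:15 Ethan Standard Time standard time.
The standard-time date in Ethan Standard Time, 12 July 2027, lies within the daylight-saving period (4 April – 27 November), so Ethan Standard Time is on daylight time, UTC−02:00.
10:15 UTC − 2h = 08:15 Ethan Standard Time.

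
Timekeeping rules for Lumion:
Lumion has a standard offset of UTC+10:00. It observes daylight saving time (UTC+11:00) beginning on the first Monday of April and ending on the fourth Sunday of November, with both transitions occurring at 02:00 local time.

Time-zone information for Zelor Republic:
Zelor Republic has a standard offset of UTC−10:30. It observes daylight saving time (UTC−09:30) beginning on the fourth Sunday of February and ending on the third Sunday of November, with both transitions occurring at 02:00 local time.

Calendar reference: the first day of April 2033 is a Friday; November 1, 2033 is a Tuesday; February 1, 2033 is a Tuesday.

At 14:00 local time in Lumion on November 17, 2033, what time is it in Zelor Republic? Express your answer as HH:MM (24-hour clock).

17:30

1 April 2033 is a Friday, so the first Monday is April 4.
1 November 2033 is a Tuesday, so the first Sunday is November 6 and the fourth is November 27.
November 17, 2033 lies within the daylight-saving period (4 April – 27 November), so Lumion is on daylight time, UTC+11:00.
14:00 Lumion − 11h = 03:00 UTC.
1 February 2033 is a Tuesday, so the first Sunday is February 6 and the fourth is February 27.
1 November 2033 is a Tuesday, so the first Sunday is November 6 and the third is November 20.
At the standard offset (UTC−10:30), 03:00 UTC − 10h30m = 16:30 Zelor Republic standard time (rolling into the previous day, 16 November 2033).
The standard-time date in Zelor Republic, November 16, 2033, lies within the daylight-saving period (27 February – 20 November), so Zelor Republic is on daylight time, UTC−09:30.
03:00 UTC − 9h30m = 17:30 Zelor Republic (rolling into the previous day, 16 November 2033).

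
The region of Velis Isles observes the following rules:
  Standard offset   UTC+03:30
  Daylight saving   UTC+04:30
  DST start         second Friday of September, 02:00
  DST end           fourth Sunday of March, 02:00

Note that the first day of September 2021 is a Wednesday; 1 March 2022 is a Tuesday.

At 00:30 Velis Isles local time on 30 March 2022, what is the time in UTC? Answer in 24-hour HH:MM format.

21:00

1 September 2021 is a Wednesday, so the first Friday is September 3 and the second is September 10.
1 March 2022 is a Tuesday, so the first Sunday is March 6 and the fourth is March 27.
30 March 2022 is outside the daylight-saving period (10 September 2021 – 27 March 2022), so Velis Isles is on standard time, UTC+03:30.
00:30 local − 3h30m = 21:00 UTC (rolling into the previous day, 29 March 2022).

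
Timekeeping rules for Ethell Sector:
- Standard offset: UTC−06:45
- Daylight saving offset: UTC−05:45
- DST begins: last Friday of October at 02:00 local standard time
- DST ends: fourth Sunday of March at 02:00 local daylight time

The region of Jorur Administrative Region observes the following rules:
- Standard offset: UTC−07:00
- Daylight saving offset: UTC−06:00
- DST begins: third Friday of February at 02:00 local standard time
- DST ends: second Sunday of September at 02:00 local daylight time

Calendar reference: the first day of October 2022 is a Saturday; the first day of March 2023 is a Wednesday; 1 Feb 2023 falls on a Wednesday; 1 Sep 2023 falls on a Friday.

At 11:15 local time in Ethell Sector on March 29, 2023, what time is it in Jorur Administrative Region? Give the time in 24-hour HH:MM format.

12:00

1 October 2022 is a Saturday, so Fridays fall on 7, 14, 21, 28; the last is October 28.
1 March 2023 is a Wednesday, so the first Sunday is March 5 and the fourth is March 26.
Daylight saving runs 28 October 2022 – 26 March 2023; March 29, 2023 is outside that window, so Ethell Sector is on standard time at UTC−06:45.
11:15 Ethell Sector + 6h45m = 18:00 UTC.
1 February 2023 is a Wednesday, so the first Friday is February 3 and the third is February 17.
1 September 2023 is a Friday, so the first Sunday is September 3 and the second is September 10.
At the standard offset (UTC−07:00), 18:00 UTC − 7h = 11:00 Jorur Administrative Region standard time.
Daylight saving runs 17 February – 10 September; the standard-time date in Jorur Administrative Region, March 29, 2023, is inside that window, so Jorur Administrative Region is at UTC−06:00.
18:00 UTC − 6h = 12:00 Jorur Administrative Region.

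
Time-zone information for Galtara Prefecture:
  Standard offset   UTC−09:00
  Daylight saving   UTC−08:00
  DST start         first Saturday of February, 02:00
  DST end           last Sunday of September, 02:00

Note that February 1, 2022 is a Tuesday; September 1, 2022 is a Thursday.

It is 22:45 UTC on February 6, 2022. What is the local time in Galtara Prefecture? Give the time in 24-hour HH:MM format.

1 February 2022 is a Tuesday, so the first Saturday is February 5.
1 September 2022 is a Thursday, so Sundays fall on 4, 11, 18, 25; the last is September 25.
At the standard offset (UTC−09:00), 22:45 UTC − 9h = 13:45 Galtara Prefecture standard time.
Daylight saving runs 5 February – 25 September; the standard-time date in Galtara Prefecture, February 6, 2022, is inside that window, so Galtara Prefecture is at UTC−08:00.
22:45 UTC − 8h = 14:45 local.

14:45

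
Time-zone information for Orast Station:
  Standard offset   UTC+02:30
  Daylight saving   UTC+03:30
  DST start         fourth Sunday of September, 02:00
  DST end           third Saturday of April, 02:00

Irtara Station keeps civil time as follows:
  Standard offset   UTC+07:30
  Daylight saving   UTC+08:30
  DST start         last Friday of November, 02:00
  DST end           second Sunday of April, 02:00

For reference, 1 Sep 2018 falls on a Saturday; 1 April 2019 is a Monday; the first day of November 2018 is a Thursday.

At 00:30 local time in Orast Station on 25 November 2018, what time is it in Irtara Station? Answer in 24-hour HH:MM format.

04:30

1 September 2018 is a Saturday, so the first Sunday is September 2 and the fourth is September 23.
1 April 2019 is a Monday, so the first Saturday is April 6 and the third is April 20.
25 November 2018 falls between 23 September 2018 and 20 April 2019, so daylight saving is in effect and Orast Station is at UTC+03:30.
00:30 Orast Station − 3h30m = 21:00 UTC (rolling into the previous day, 24 November 2018).
1 November 2018 is a Thursday, so Fridays fall on 2, 9, 16, 23, 30; the last is November 30.
1 April 2019 is a Monday, so the first Sunday is April 7 and the second is April 14.
At the standard offset (UTC+07:30), 21:00 UTC + 7h30m = 04:30 Irtara Station standard time (rolling into the next day, 25 November 2018).
The standard-time date in Irtara Station, 25 November 2018, does not fall between 30 November 2018 and 14 April 2019, so daylight saving is not in effect and Irtara Station is at UTC+07:30.
21:00 UTC + 7h30m = 04:30 Irtara Station (rolling into the next day, 25 November 2018).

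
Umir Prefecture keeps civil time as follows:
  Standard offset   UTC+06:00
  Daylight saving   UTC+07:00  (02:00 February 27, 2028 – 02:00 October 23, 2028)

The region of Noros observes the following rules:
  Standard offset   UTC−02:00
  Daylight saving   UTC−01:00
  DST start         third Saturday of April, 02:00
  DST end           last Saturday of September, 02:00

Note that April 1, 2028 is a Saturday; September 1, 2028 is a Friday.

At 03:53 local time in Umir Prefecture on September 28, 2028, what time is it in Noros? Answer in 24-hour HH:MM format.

September 28, 2028 lies within the daylight-saving period (27 February – 23 October), so Umir Prefecture is on daylight time, UTC+07:00.
03:53 Umir Prefecture − 7h = 20:53 UTC (rolling into the previous day, 27 September 2028).
1 April 2028 is a Saturday, so the first Saturday is April 1 and the third is April 15.
1 September 2028 is a Friday, so Saturdays fall on 2, 9, 16, 23, 30; the last is September 30.
At the standard offset (UTC−02:00), 20:53 UTC − 2h = 18:53 Noros standard time.
The standard-time date in Noros, September 27, 2028, lies within the daylight-saving period (15 April – 30 September), so Noros is on daylight time, UTC−01:00.
20:53 UTC − 1h = 19:53 Noros.

19:53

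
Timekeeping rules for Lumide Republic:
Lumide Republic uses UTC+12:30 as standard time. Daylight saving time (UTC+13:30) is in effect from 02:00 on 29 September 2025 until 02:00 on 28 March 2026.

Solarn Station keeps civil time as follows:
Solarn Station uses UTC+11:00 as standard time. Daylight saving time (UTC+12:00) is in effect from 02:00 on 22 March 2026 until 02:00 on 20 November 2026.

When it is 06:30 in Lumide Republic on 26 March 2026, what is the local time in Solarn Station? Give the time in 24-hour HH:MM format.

Daylight saving runs 29 September 2025 – 28 March 2026; 26 March 2026 is inside that window, so Lumide Republic is at UTC+13:30.
06:30 Lumide Republic − 13h30m = 17:00 UTC (rolling into the previous day, 25 March 2026).
At the standard offset (UTC+11:00), 17:00 UTC + 11h = 04:00 Solarn Station standard time (rolling into the next day, 26 March 2026).
Daylight saving runs 22 March – 20 November; the standard-time date in Solarn Station, 26 March 2026, is inside that window, so Solarn Station is at UTC+12:00.
17:00 UTC + 12h = 05:00 Solarn Station (rolling into the next day, 26 March 2026).

05:00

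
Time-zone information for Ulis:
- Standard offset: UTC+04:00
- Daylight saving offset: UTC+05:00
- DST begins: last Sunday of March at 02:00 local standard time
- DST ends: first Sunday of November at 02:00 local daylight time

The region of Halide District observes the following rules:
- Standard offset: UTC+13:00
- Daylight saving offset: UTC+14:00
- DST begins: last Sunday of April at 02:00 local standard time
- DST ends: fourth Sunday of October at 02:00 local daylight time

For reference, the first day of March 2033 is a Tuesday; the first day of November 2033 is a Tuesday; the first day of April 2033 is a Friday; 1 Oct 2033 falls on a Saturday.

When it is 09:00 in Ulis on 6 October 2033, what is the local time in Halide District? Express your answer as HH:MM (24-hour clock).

1 March 2033 is a Tuesday, so Sundays fall on 6, 13, 20, 27; the last is March 27.
1 November 2033 is a Tuesday, so the first Sunday is November 6.
Daylight saving runs 27 March – 6 November; 6 October 2033 is inside that window, so Ulis is at UTC+05:00.
09:00 Ulis − 5h = 04:00 UTC.
1 April 2033 is a Friday, so Sundays fall on 3, 10, 17, 24; the last is April 24.
1 October 2033 is a Saturday, so the first Sunday is October 2 and the fourth is October 23.
At the standard offset (UTC+13:00), 04:00 UTC + 13h = 17:00 Halide District standard time.
The standard-time date in Halide District, 6 October 2033, falls between 24 April and 23 October, so daylight saving is in effect and Halide District is at UTC+14:00.
04:00 UTC + 14h = 18:00 Halide District.

18:00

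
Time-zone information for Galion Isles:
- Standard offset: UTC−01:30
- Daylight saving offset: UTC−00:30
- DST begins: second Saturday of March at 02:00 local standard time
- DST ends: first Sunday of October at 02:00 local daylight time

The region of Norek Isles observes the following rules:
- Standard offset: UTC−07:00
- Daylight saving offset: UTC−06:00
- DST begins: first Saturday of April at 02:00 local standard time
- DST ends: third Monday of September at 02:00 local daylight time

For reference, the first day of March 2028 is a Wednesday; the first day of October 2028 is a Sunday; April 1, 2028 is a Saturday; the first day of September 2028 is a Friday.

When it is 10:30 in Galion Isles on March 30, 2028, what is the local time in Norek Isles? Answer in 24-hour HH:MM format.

04:00

1 March 2028 is a Wednesday, so the first Saturday is March 4 and the second is March 11.
1 October 2028 is a Sunday, so the first Sunday is October 1.
March 30, 2028 falls between 11 March and 1 October, so daylight saving is in effect and Galion Isles is at UTC−00:30.
10:30 Galion Isles + 0h30m = 11:00 UTC.
1 April 2028 is a Saturday, so the first Saturday is April 1.
1 September 2028 is a Friday, so the first Monday is September 4 and the third is September 18.
At the standard offset (UTC−07:00), 11:00 UTC − 7h = 04:00 Norek Isles standard time.
The standard-time date in Norek Isles, March 30, 2028, does not fall between 1 April and 18 September, so daylight saving is not in effect and Norek Isles is at UTC−07:00.
11:00 UTC − 7h = 04:00 Norek Isles.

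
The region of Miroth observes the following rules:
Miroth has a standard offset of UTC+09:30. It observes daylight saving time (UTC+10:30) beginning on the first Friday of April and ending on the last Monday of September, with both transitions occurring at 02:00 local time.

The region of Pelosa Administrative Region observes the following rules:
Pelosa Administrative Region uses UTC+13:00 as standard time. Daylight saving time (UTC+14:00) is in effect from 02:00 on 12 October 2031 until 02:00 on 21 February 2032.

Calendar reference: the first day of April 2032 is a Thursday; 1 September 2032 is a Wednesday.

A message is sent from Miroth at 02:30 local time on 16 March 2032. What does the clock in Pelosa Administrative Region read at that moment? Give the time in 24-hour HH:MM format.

1 April 2032 is a Thursday, so the first Friday is April 2.
1 September 2032 is a Wednesday, so Mondays fall on 6, 13, 20, 27; the last is September 27.
16 March 2032 does not fall between 2 April and 27 September, so daylight saving is not in effect and Miroth is at UTC+09:30.
02:30 Miroth − 9h30m = 17:00 UTC (rolling into the previous day, 15 March 2032).
At the standard offset (UTC+13:00), 17:00 UTC + 13h = 06:00 Pelosa Administrative Region standard time (rolling into the next day, 16 March 2032).
Daylight saving runs 12 October 2031 – 21 February 2032; the standard-time date in Pelosa Administrative Region, 16 March 2032, is outside that window, so Pelosa Administrative Region is on standard time at UTC+13:00.
17:00 UTC + 13h = 06:00 Pelosa Administrative Region (rolling into the next day, 16 March 2032).

06:00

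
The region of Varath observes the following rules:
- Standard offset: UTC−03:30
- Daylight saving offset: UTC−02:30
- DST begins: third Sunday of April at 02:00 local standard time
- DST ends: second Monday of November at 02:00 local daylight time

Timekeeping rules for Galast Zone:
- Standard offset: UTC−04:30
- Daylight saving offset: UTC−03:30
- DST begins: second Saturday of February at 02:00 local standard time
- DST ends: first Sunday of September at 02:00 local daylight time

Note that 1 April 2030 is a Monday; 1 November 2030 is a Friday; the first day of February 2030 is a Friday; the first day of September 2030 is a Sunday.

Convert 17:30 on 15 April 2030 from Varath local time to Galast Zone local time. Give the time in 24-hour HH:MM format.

1 April 2030 is a Monday, so the first Sunday is April 7 and the third is April 21.
1 November 2030 is a Friday, so the first Monday is November 4 and the second is November 11.
15 April 2030 does not fall between 21 April and 11 November, so daylight saving is not in effect and Varath is at UTC−03:30.
17:30 Varath + 3h30m = 21:00 UTC.
1 February 2030 is a Friday, so the first Saturday is February 2 and the second is February 9.
1 September 2030 is a Sunday, so the first Sunday is September 1.
At the standard offset (UTC−04:30), 21:00 UTC − 4h30m = 16:30 Galast Zone standard time.
The standard-time date in Galast Zone, 15 April 2030, lies within the daylight-saving period (9 February – 1 September), so Galast Zone is on daylight time, UTC−03:30.
21:00 UTC − 3h30m = 17:30 Galast Zone.

17:30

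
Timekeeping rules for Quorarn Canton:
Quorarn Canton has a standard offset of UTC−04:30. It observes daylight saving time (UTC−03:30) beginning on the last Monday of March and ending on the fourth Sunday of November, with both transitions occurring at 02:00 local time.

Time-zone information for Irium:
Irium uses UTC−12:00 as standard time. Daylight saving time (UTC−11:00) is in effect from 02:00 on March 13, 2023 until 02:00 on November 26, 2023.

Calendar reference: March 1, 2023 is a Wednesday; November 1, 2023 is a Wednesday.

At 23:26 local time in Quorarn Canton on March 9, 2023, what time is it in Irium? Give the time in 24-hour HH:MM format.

15:56

1 March 2023 is a Wednesday, so Mondays fall on 6, 13, 20, 27; the last is March 27.
1 November 2023 is a Wednesday, so the first Sunday is November 5 and the fourth is November 26.
March 9, 2023 does not fall between 27 March and 26 November, so daylight saving is not in effect and Quorarn Canton is at UTC−04:30.
23:26 Quorarn Canton + 4h30m = 03:56 UTC (rolling into the next day, 10 March 2023).
At the standard offset (UTC−12:00), 03:56 UTC − 12h = 15:56 Irium standard time (rolling into the previous day, 9 March 2023).
The standard-time date in Irium, March 9, 2023, does not fall between 13 March and 26 November, so daylight saving is not in effect and Irium is at UTC−12:00.
03:56 UTC − 12h = 15:56 Irium (rolling into the previous day, 9 March 2023).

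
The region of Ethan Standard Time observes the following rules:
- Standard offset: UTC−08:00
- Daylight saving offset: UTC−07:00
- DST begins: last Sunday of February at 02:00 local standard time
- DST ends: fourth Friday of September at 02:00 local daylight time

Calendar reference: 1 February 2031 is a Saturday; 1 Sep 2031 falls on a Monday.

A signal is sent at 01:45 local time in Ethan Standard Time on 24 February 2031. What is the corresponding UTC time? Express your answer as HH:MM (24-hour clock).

1 February 2031 is a Saturday, so Sundays fall on 2, 9, 16, 23; the last is February 23.
1 September 2031 is a Monday, so the first Friday is September 5 and the fourth is September 26.
24 February 2031 lies within the daylight-saving period (23 February – 26 September), so Ethan Standard Time is on daylight time, UTC−07:00.
01:45 local + 7h = 08:45 UTC.

08:45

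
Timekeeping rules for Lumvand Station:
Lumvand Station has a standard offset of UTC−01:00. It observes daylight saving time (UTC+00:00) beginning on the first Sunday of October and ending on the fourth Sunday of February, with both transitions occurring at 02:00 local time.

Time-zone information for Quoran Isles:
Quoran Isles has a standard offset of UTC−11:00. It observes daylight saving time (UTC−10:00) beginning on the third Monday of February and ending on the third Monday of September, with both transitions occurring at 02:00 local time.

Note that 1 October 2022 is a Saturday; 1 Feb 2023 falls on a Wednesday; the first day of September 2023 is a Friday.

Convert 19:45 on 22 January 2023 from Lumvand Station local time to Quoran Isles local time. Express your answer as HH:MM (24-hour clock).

08:45

1 October 2022 is a Saturday, so the first Sunday is October 2.
1 February 2023 is a Wednesday, so the first Sunday is February 5 and the fourth is February 26.
22 January 2023 falls between 2 October 2022 and 26 February 2023, so daylight saving is in effect and Lumvand Station is at UTC+00:00.
19:45 Lumvand Station − 0h = 19:45 UTC.
1 February 2023 is a Wednesday, so the first Monday is February 6 and the third is February 20.
1 September 2023 is a Friday, so the first Monday is September 4 and the third is September 18.
At the standard offset (UTC−11:00), 19:45 UTC − 11h = 08:45 Quoran Isles standard time.
The standard-time date in Quoran Isles, 22 January 2023, does not fall between 20 February and 18 September, so daylight saving is not in effect and Quoran Isles is at UTC−11:00.
19:45 UTC − 11h = 08:45 Quoran Isles.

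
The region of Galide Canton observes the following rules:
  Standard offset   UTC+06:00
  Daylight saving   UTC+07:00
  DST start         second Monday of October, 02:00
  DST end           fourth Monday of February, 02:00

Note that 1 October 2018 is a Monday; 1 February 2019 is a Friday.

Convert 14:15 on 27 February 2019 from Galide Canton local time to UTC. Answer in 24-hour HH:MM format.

1 October 2018 is a Monday, so the first Monday is October 1 and the second is October 8.
1 February 2019 is a Friday, so the first Monday is February 4 and the fourth is February 25.
27 February 2019 does not fall between 8 October 2018 and 25 February 2019, so daylight saving is not in effect and Galide Canton is at UTC+06:00.
14:15 local − 6h = 08:15 UTC.

08:15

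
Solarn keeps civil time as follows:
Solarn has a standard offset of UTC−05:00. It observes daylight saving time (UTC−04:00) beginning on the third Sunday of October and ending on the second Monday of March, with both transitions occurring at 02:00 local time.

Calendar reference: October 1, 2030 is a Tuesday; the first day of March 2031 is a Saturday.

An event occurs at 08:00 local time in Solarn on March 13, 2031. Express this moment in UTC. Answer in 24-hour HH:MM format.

13:00

1 October 2030 is a Tuesday, so the first Sunday is October 6 and the third is October 20.
1 March 2031 is a Saturday, so the first Monday is March 3 and the second is March 10.
March 13, 2031 is outside the daylight-saving period (20 October 2030 – 10 March 2031), so Solarn is on standard time, UTC−05:00.
08:00 local + 5h = 13:00 UTC.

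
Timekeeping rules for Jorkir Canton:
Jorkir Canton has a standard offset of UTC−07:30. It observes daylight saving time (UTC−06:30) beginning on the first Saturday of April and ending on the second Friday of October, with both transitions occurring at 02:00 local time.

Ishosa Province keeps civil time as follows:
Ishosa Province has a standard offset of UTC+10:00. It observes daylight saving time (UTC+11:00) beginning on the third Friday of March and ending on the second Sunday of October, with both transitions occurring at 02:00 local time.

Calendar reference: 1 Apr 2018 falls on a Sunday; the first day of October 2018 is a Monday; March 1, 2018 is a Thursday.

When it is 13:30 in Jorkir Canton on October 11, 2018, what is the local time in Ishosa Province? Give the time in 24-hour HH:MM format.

07:00

1 April 2018 is a Sunday, so the first Saturday is April 7.
1 October 2018 is a Monday, so the first Friday is October 5 and the second is October 12.
Daylight saving runs 7 April – 12 October; October 11, 2018 is inside that window, so Jorkir Canton is at UTC−06:30.
13:30 Jorkir Canton + 6h30m = 20:00 UTC.
1 March 2018 is a Thursday, so the first Friday is March 2 and the third is March 16.
1 October 2018 is a Monday, so the first Sunday is October 7 and the second is October 14.
At the standard offset (UTC+10:00), 20:00 UTC + 10h = 06:00 Ishosa Province standard time (rolling into the next day, 12 October 2018).
The standard-time date in Ishosa Province, October 12, 2018, falls between 16 March and 14 October, so daylight saving is in effect and Ishosa Province is at UTC+11:00.
20:00 UTC + 11h = 07:00 Ishosa Province (rolling into the next day, 12 October 2018).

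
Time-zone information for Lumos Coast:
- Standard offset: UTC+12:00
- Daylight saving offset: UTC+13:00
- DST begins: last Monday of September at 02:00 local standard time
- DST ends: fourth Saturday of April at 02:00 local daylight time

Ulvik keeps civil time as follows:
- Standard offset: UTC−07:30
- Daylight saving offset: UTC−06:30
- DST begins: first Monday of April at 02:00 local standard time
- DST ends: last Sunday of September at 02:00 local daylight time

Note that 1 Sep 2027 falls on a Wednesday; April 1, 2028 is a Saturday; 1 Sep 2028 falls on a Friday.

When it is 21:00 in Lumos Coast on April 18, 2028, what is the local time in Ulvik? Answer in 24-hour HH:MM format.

1 September 2027 is a Wednesday, so Mondays fall on 6, 13, 20, 27; the last is September 27.
1 April 2028 is a Saturday, so the first Saturday is April 1 and the fourth is April 22.
April 18, 2028 lies within the daylight-saving period (27 September 2027 – 22 April 2028), so Lumos Coast is on daylight time, UTC+13:00.
21:00 Lumos Coast − 13h = 08:00 UTC.
1 April 2028 is a Saturday, so the first Monday is April 3.
1 September 2028 is a Friday, so Sundays fall on 3, 10, 17, 24; the last is September 24.
At the standard offset (UTC−07:30), 08:00 UTC − 7h30m = 00:30 Ulvik standard time.
Daylight saving runs 3 April – 24 September; the standard-time date in Ulvik, April 18, 2028, is inside that window, so Ulvik is at UTC−06:30.
08:00 UTC − 6h30m = 01:30 Ulvik.

01:30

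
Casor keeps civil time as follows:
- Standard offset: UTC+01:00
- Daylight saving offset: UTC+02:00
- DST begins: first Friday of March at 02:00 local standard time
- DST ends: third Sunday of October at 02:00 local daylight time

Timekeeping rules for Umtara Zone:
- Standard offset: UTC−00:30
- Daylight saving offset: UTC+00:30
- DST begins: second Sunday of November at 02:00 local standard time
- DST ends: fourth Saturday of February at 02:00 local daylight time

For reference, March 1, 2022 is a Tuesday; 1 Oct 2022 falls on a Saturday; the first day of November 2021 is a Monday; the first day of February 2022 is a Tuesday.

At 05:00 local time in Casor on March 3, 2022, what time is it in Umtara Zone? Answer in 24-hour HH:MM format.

1 March 2022 is a Tuesday, so the first Friday is March 4.
1 October 2022 is a Saturday, so the first Sunday is October 2 and the third is October 16.
Daylight saving runs 4 March – 16 October; March 3, 2022 is outside that window, so Casor is on standard time at UTC+01:00.
05:00 Casor − 1h = 04:00 UTC.
1 November 2021 is a Monday, so the first Sunday is November 7 and the second is November 14.
1 February 2022 is a Tuesday, so the first Saturday is February 5 and the fourth is February 26.
At the standard offset (UTC−00:30), 04:00 UTC − 0h30m = 03:30 Umtara Zone standard time.
The standard-time date in Umtara Zone, March 3, 2022, does not fall between 14 November 2021 and 26 February 2022, so daylight saving is not in effect and Umtara Zone is at UTC−00:30.
04:00 UTC − 0h30m = 03:30 Umtara Zone.

03:30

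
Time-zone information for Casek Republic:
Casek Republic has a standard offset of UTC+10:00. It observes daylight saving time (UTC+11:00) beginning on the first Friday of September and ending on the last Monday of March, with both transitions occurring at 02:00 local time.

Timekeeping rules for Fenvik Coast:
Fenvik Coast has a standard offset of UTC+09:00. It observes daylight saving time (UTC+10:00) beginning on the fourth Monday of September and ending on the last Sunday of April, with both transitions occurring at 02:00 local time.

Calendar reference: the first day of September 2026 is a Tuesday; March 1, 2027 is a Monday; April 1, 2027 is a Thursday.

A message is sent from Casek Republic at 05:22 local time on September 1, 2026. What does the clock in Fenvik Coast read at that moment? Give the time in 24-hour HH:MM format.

04:22

1 September 2026 is a Tuesday, so the first Friday is September 4.
1 March 2027 is a Monday, so Mondays fall on 1, 8, 15, 22, 29; the last is March 29.
Daylight saving runs 4 September 2026 – 29 March 2027; September 1, 2026 is outside that window, so Casek Republic is on standard time at UTC+10:00.
05:22 Casek Republic − 10h = 19:22 UTC (rolling into the previous day, 31 August 2026).
1 September 2026 is a Tuesday, so the first Monday is September 7 and the fourth is September 28.
1 April 2027 is a Thursday, so Sundays fall on 4, 11, 18, 25; the last is April 25.
At the standard offset (UTC+09:00), 19:22 UTC + 9h = 04:22 Fenvik Coast standard time (rolling into the next day, 1 September 2026).
Daylight saving runs 28 September 2026 – 25 April 2027; the standard-time date in Fenvik Coast, September 1, 2026, is outside that window, so Fenvik Coast is on standard time at UTC+09:00.
19:22 UTC + 9h = 04:22 Fenvik Coast (rolling into the next day, 1 September 2026).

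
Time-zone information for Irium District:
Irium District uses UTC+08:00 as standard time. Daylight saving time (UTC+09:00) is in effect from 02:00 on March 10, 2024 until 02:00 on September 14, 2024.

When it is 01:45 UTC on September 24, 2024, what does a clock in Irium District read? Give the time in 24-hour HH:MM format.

09:45

At the standard offset (UTC+08:00), 01:45 UTC + 8h = 09:45 Irium District standard time.
The standard-time date in Irium District, September 24, 2024, is outside the daylight-saving period (10 March – 14 September), so Irium District is on standard time, UTC+08:00.
01:45 UTC + 8h = 09:45 local.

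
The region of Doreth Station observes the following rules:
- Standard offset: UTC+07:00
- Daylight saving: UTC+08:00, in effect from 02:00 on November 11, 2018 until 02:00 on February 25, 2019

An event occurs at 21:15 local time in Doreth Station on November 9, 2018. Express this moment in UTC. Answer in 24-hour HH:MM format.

14:15

Daylight saving runs 11 November 2018 – 25 February 2019; November 9, 2018 is outside that window, so Doreth Station is on standard time at UTC+07:00.
21:15 local − 7h = 14:15 UTC.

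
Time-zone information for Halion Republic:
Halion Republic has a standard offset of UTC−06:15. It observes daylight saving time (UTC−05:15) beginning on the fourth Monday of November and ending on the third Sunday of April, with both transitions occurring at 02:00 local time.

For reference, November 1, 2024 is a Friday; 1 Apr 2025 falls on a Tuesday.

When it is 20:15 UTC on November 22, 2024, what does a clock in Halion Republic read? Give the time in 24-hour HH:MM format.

1 November 2024 is a Friday, so the first Monday is November 4 and the fourth is November 25.
1 April 2025 is a Tuesday, so the first Sunday is April 6 and the third is April 20.
At the standard offset (UTC−06:15), 20:15 UTC − 6h15m = 14:00 Halion Republic standard time.
Daylight saving runs 25 November 2024 – 20 April 2025; the standard-time date in Halion Republic, November 22, 2024, is outside that window, so Halion Republic is on standard time at UTC−06:15.
20:15 UTC − 6h15m = 14:00 local.

14:00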